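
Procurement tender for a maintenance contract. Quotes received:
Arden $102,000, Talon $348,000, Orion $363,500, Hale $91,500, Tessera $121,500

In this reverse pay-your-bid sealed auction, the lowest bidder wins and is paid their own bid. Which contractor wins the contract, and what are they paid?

Rule: the lowest bidder wins and is paid their own bid.
Bids in order: 91,500 (Hale) < 102,000 (Arden) < 121,500 (Tessera) < 348,000 (Talon) < 363,500 (Orion)
First-price: Hale is paid what they bid, $91,500.

Hale is paid $91,500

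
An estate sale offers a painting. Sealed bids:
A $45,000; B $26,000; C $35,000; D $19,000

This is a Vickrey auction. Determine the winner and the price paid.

Sorting bids: 45,000 (A) > 35,000 (C) > 26,000 (B) > 19,000 (D)
A wins with the highest bid; price is set by the runner-up at $35,000.

A pays $35,000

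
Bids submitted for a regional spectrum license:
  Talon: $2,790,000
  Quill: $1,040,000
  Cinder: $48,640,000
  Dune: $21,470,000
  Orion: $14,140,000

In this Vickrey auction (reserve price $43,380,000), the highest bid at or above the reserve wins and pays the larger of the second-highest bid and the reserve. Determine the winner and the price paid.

Cinder pays $43,380,000

Vickrey auction (reserve price $43,380,000): the highest bid at or above the reserve wins and pays the larger of the second-highest bid and the reserve.
Sorting bids: 48,640,000 (Cinder) > 21,470,000 (Dune) > 14,140,000 (Orion) > 2,790,000 (Talon) > 1,040,000 (Quill)
Highest eligible bid: Cinder at $48,640,000.
Second-highest bid $21,470,000 is below the reserve $43,380,000, so the reserve binds → payment $43,380,000.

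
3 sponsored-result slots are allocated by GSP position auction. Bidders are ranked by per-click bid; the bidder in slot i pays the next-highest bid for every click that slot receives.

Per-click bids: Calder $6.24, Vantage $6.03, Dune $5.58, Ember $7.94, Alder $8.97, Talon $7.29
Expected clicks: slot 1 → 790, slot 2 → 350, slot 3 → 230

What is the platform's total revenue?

Total revenue: $10259.30

Per-click bids in order: $8.97 (Alder) > $7.94 (Ember) > $7.29 (Talon) > $6.24 (Calder) > …
Slot 1: Alder pays $7.94 × 790 = $6272.60
Slot 2: Ember pays $7.29 × 350 = $2551.50
Slot 3: Talon pays $6.24 × 230 = $1435.20
Total = $10259.30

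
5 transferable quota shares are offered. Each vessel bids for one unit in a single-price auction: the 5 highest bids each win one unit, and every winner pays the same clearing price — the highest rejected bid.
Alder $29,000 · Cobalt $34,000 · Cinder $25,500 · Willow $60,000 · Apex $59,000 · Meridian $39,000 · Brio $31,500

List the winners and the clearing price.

Willow, Apex, Meridian, Cobalt, Brio; each pays $29,000

Bids ranked high→low: 60,000 (Willow), 59,000 (Apex), 39,000 (Meridian), 34,000 (Cobalt), 31,500 (Brio), 29,000 (Alder), 25,500 (Cinder)
Top 5: Willow, Apex, Meridian, Cobalt, Brio.
Highest unsuccessful bid: $29,000 → clearing price.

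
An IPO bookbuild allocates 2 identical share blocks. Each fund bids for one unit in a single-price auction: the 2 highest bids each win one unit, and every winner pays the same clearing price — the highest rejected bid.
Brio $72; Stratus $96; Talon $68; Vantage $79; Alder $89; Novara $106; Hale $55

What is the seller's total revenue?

Bids ranked high→low: 106 (Novara), 96 (Stratus), 89 (Alder), 79 (Vantage), …
The 2 highest are Novara, Stratus.
Clearing price = highest rejected bid = $89.
Total revenue = 2 × $89 = $178.

Total revenue: $178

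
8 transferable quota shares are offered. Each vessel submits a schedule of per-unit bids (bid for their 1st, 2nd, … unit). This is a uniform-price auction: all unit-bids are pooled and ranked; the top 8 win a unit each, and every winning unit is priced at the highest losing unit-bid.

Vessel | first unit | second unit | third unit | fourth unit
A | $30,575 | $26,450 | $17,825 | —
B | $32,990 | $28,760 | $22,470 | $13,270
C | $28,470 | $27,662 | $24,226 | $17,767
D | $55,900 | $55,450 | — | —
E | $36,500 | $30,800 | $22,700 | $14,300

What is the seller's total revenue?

Total revenue: $221,296

All unit-bids, highest first — top 8: 55,900 (D-1), 55,450 (D-2), 36,500 (E-1), 32,990 (B-1), 30,800 (E-2), 30,575 (A-1), 28,760 (B-2), 28,470 (C-1)
First bid not allocated: $27,662.
Allocation: A 1, B 2, C 1, D 2, E 2. Every unit priced at $27,662.
Revenue = 8 × 27,662 = $221,296.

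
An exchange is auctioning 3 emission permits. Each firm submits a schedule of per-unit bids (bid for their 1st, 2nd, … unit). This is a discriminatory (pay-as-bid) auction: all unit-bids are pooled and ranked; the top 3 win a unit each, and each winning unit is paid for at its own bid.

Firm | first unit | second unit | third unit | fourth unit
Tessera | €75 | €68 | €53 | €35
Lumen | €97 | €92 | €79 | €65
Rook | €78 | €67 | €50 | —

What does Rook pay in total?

Pooled unit-bids ranked (top 3): 97 (Lumen-1), 92 (Lumen-2), 79 (Lumen-3)
Next rejected bid: €78 (not a price — pay-as-bid).
Rook wins no units.

Rook pays €0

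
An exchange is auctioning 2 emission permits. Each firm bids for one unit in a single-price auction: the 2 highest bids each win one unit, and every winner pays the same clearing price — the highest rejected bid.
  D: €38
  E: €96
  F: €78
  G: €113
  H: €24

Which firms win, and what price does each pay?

G, E; each pays €78

Ordering the bids: 113 (G), 96 (E), 78 (F), 38 (D), …
Top 2: G, E.
Highest unsuccessful bid: €78 → clearing price.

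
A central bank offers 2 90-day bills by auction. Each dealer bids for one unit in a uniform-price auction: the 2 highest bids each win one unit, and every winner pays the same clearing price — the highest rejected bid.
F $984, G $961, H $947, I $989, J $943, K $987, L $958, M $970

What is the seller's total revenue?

Bids ranked high→low: 989 (I), 987 (K), 984 (F), 970 (M), …
Winners (2 units): I, K.
Clearing price = highest rejected bid = $984.
Total revenue = 2 × $984 = $1,968.

Total revenue: $1,968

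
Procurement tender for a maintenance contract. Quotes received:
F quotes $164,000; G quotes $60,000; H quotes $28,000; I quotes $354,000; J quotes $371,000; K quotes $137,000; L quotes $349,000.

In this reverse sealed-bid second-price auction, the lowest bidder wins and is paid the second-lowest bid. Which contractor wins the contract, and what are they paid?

Rule: the lowest bidder wins and is paid the second-lowest bid.
Bids in order: 28,000 (H) < 60,000 (G) < 137,000 (K) < 164,000 (F) < 349,000 (L) < 354,000 (I) < …
H is lowest; is paid the second-lowest bid, $60,000.

H is paid $60,000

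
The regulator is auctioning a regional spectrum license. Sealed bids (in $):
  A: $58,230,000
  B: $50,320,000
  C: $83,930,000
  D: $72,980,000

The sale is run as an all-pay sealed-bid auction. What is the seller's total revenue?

Bids in order: 83,930,000 (C) > 72,980,000 (D) > 58,230,000 (A) > 50,320,000 (B)
C wins with the top bid; all bids are sunk regardless.
Every bidder forfeits their bid regardless of winning.
Revenue = 58,230,000 + 50,320,000 + 83,930,000 + 72,980,000 = $265,460,000.

Total revenue: $265,460,000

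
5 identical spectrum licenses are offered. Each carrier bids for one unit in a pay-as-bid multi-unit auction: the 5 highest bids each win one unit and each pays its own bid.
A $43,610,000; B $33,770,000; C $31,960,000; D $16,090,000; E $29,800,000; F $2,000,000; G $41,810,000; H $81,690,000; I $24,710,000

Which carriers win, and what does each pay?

Sorting: 81,690,000 (H), 43,610,000 (A), 41,810,000 (G), 33,770,000 (B), 31,960,000 (C), 29,800,000 (E), 24,710,000 (I), …
Top 5: H, A, G, B, C.
Each winner pays its own bid: H $81,690,000, A $43,610,000, G $41,810,000, B $33,770,000, C $31,960,000.

H $81,690,000, A $43,610,000, G $41,810,000, B $33,770,000, C $31,960,000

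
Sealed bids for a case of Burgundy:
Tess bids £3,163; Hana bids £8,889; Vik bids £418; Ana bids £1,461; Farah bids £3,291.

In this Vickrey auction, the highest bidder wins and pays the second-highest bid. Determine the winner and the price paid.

Hana pays £3,291

Rule: the highest bidder wins and pays the second-highest bid.
Bids in order: 8,889 (Hana) > 3,291 (Farah) > 3,163 (Tess) > 1,461 (Ana) > 418 (Vik)
Second-price: Hana pays Farah's bid of £3,291.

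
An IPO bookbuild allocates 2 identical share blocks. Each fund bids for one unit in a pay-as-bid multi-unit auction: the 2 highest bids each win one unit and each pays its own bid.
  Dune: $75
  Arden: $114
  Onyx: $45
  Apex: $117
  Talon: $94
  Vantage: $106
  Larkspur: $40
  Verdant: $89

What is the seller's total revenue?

Bids ranked high→low: 117 (Apex), 114 (Arden), 106 (Vantage), 94 (Talon), …
The 2 highest are Apex, Arden.
Total revenue = 117 + 114 = $231.

Total revenue: $231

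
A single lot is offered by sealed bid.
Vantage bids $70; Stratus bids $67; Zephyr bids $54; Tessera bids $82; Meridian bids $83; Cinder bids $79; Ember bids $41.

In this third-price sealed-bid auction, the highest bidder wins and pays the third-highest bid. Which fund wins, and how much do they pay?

Bids in order: 83 (Meridian) > 82 (Tessera) > 79 (Cinder) > 70 (Vantage) > 67 (Stratus) > 54 (Zephyr) > …
Meridian is highest; pays the third-highest bid, $79.

Meridian pays $79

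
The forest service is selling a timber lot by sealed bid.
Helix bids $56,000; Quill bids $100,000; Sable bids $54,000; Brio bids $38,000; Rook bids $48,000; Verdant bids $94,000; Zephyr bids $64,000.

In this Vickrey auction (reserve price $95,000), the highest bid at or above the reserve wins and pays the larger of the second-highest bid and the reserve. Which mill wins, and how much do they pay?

Quill pays $95,000

Bids in order: 100,000 (Quill) > 94,000 (Verdant) > 64,000 (Zephyr) > 56,000 (Helix) > 54,000 (Sable) > 48,000 (Rook) > …
Quill has the top bid at or above the reserve ($100,000).
Second-highest bid $94,000 is below the reserve $95,000, so the reserve binds → payment $95,000.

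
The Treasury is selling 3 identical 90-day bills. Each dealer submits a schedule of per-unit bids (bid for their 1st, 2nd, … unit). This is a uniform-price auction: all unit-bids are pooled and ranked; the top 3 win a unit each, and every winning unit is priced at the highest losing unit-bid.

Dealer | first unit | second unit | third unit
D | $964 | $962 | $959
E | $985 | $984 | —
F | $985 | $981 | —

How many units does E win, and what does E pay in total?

E: 2 units, pays $1,962

Merging the schedules and taking the best 3: 985 (E-1), 985 (F-1), 984 (E-2)
The (k+1)-th unit-bid is $981.
E wins 2 unit(s) at $981 each.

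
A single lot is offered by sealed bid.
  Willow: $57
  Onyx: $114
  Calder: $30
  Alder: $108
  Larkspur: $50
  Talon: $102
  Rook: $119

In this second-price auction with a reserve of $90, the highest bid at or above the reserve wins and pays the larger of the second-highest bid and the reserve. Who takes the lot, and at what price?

Rook pays $114

Bids in order: 119 (Rook) > 114 (Onyx) > 108 (Alder) > 102 (Talon) > 57 (Willow) > 50 (Larkspur) > …
Highest eligible bid: Rook at $119.
max(second-highest $114, reserve $90) = $114; the reserve does not bind.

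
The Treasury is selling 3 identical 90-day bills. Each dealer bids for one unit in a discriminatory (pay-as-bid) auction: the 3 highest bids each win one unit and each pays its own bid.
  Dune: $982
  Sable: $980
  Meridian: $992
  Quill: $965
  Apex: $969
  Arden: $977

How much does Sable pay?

Sable pays $980

Ordering the bids: 992 (Meridian), 982 (Dune), 980 (Sable), 977 (Arden), 969 (Apex), …
Winners (3 units): Meridian, Dune, Sable.
Sable wins → own bid $980.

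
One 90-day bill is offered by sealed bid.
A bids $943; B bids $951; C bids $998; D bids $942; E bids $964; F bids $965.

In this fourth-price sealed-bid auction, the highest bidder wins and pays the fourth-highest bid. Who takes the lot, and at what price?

C pays $951

Rule: the highest bidder wins and pays the fourth-highest bid.
Bids ranked: 998 (C) > 965 (F) > 964 (E) > 951 (B) > 943 (A) > 942 (D)
C wins; payment is bid #4 in the ranking = $951.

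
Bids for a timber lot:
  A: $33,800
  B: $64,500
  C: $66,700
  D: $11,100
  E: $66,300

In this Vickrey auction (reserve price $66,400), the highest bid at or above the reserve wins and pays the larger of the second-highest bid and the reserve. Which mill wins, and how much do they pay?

C pays $66,400

Sorting bids: 66,700 (C) > 66,300 (E) > 64,500 (B) > 33,800 (A) > 11,100 (D)
Highest eligible bid: C at $66,700.
max(second-highest $66,300, reserve $66,400) = $66,400.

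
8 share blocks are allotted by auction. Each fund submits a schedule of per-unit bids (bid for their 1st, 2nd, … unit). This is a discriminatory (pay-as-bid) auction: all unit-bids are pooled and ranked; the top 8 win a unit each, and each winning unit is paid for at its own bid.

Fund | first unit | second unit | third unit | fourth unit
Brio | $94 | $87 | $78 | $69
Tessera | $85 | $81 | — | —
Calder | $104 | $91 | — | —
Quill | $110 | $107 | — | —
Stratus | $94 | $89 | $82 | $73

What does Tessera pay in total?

Pooled unit-bids ranked (top 8): 110 (Quill-1), 107 (Quill-2), 104 (Calder-1), 94 (Brio-1), 94 (Stratus-1), 91 (Calder-2), 89 (Stratus-2), 87 (Brio-2)
Next rejected bid: $85 (not a price — pay-as-bid).
Tessera wins no units.

Tessera pays $0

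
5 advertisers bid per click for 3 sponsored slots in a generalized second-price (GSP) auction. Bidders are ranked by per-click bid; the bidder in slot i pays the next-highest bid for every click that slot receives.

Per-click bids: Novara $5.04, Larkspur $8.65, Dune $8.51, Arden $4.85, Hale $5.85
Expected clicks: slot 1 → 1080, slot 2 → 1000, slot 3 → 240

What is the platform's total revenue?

Ranked by bid: $8.65 (Larkspur) > $8.51 (Dune) > $5.85 (Hale) > $5.04 (Novara) > …
Slot 1: Larkspur pays $8.51 × 1080 = $9190.80
Slot 2: Dune pays $5.85 × 1000 = $5850.00
Slot 3: Hale pays $5.04 × 240 = $1209.60
Total = $16250.40

Total revenue: $16250.40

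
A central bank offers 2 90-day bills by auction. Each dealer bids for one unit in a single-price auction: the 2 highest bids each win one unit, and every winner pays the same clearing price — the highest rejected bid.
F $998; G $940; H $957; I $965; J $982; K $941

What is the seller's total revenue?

Sorting: 998 (F), 982 (J), 965 (I), 957 (H), …
The 2 highest are F, J.
Highest unsuccessful bid: $965 → clearing price.
Total revenue = 2 × $965 = $1,930.

Total revenue: $1,930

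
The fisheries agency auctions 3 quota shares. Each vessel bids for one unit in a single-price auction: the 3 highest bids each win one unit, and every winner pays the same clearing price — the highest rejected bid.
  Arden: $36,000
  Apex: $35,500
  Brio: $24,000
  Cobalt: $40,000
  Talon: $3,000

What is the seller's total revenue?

Total revenue: $72,000

Sorting: 40,000 (Cobalt), 36,000 (Arden), 35,500 (Apex), 24,000 (Brio), 3,000 (Talon)
The 3 highest are Cobalt, Arden, Apex.
First losing bid is Brio's $24,000, which sets the uniform price.
Total revenue = 3 × $24,000 = $72,000.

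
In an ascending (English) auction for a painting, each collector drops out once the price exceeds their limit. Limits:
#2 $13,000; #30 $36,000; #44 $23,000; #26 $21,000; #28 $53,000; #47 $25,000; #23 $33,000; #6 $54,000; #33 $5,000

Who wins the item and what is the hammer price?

Limits in order: 54,000 (#6) > 53,000 (#28) > 36,000 (#30) > 33,000 (#23) > 25,000 (#47) > 23,000 (#44) > …
Bidding ends when #28 exits at $53,000; #6 takes it.

#6 wins at $53,000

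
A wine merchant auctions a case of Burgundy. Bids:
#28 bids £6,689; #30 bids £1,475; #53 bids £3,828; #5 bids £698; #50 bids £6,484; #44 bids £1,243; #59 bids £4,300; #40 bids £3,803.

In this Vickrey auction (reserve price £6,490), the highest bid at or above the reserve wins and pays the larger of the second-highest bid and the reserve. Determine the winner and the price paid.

#28 pays £6,490

Bids in order: 6,689 (#28) > 6,484 (#50) > 4,300 (#59) > 3,828 (#53) > 3,803 (#40) > 1,475 (#30) > …
Highest eligible bid: #28 at £6,689.
Second-highest bid £6,484 is below the reserve £6,490, so the reserve binds → payment £6,490.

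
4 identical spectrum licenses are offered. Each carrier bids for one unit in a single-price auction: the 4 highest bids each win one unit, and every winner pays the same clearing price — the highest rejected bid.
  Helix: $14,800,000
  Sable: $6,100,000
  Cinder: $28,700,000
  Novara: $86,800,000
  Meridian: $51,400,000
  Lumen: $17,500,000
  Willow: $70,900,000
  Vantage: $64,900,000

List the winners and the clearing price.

Bids ranked high→low: 86,800,000 (Novara), 70,900,000 (Willow), 64,900,000 (Vantage), 51,400,000 (Meridian), 28,700,000 (Cinder), 17,500,000 (Lumen), …
Top 4: Novara, Willow, Vantage, Meridian.
First losing bid is Cinder's $28,700,000, which sets the uniform price.

Novara, Willow, Vantage, Meridian; each pays $28,700,000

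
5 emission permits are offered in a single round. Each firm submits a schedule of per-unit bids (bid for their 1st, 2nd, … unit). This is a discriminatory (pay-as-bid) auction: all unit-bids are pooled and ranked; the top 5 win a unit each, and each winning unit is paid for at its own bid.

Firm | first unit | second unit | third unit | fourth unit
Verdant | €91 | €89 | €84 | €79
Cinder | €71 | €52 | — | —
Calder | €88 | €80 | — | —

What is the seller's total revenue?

Total revenue: €432

Merging the schedules and taking the best 5: 91 (Verdant-1), 89 (Verdant-2), 88 (Calder-1), 84 (Verdant-3), 80 (Calder-2)
Next rejected bid: €79 (not a price — pay-as-bid).
Each winning unit pays its own bid.
Revenue = 91 + 89 + 88 + 84 + 80 = €432.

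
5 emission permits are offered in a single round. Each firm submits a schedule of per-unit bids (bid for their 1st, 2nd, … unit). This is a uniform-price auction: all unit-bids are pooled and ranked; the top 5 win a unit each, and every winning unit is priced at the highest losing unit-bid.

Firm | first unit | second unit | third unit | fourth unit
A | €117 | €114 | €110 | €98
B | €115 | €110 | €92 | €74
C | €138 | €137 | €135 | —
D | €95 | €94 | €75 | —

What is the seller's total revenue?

Merging the schedules and taking the best 5: 138 (C-1), 137 (C-2), 135 (C-3), 117 (A-1), 115 (B-1)
Highest rejected unit-bid = €114.
Allocation: A 1, B 1, C 3. Every unit priced at €114.
Revenue = 5 × 114 = €570.

Total revenue: €570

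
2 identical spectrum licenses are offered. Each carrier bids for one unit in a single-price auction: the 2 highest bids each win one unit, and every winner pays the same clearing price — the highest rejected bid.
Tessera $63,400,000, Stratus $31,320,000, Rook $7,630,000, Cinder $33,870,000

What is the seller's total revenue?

Sorting: 63,400,000 (Tessera), 33,870,000 (Cinder), 31,320,000 (Stratus), 7,630,000 (Rook)
The 2 highest are Tessera, Cinder.
First losing bid is Stratus's $31,320,000, which sets the uniform price.
Total revenue = 2 × $31,320,000 = $62,640,000.

Total revenue: $62,640,000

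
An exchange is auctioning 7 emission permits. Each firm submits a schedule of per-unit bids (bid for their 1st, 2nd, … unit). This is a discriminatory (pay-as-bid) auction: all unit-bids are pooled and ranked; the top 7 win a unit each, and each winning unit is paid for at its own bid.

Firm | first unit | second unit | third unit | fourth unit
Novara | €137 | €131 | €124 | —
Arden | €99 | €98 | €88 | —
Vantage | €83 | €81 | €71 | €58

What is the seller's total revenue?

Total revenue: €760

Pooled unit-bids ranked (top 7): 137 (Novara-1), 131 (Novara-2), 124 (Novara-3), 99 (Arden-1), 98 (Arden-2), 88 (Arden-3), 83 (Vantage-1)
Next rejected bid: €81 (not a price — pay-as-bid).
Each winning unit pays its own bid.
Revenue = 137 + 131 + 124 + 99 + 98 + 88 + 83 = €760.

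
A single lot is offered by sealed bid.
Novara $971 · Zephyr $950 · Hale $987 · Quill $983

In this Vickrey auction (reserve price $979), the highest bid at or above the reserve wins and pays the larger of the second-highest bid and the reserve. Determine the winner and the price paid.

Bids ranked: 987 (Hale) > 983 (Quill) > 971 (Novara) > 950 (Zephyr)
Highest eligible bid: Hale at $987.
max(second-highest $983, reserve $979) = $983; the reserve does not bind.

Hale pays $983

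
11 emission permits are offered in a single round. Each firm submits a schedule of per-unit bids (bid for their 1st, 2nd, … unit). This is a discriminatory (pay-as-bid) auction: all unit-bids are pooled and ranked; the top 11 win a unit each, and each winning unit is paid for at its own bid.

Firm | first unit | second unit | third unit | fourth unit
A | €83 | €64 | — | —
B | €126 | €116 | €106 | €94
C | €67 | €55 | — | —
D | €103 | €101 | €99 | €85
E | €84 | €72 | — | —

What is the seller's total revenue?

Pooled unit-bids ranked (top 11): 126 (B-1), 116 (B-2), 106 (B-3), 103 (D-1), 101 (D-2), 99 (D-3), 94 (B-4), 85 (D-4), 84 (E-1), 83 (A-1), 72 (E-2)
Next rejected bid: €67 (not a price — pay-as-bid).
Each winning unit pays its own bid.
Revenue = 126 + 116 + 106 + 103 + 101 + 99 + 94 + 85 + 84 + 83 + 72 = €1,069.

Total revenue: €1,069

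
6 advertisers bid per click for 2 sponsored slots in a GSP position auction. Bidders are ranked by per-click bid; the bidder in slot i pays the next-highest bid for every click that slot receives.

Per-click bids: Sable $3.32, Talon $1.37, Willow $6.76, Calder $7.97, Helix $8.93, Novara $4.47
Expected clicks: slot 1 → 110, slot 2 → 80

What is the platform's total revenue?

Ranked by bid: $8.93 (Helix) > $7.97 (Calder) > $6.76 (Willow) > …
Slot 1: Helix pays $7.97 × 110 = $876.70
Slot 2: Calder pays $6.76 × 80 = $540.80
Total = $1417.50

Total revenue: $1417.50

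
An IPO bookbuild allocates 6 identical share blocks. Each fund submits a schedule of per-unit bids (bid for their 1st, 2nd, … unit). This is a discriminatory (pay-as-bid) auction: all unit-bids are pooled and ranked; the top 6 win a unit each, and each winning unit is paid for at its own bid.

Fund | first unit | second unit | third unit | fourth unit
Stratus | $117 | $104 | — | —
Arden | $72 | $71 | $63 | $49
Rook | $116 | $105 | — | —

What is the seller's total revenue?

All unit-bids, highest first — top 6: 117 (Stratus-1), 116 (Rook-1), 105 (Rook-2), 104 (Stratus-2), 72 (Arden-1), 71 (Arden-2)
Next rejected bid: $63 (not a price — pay-as-bid).
Each winning unit pays its own bid.
Revenue = 117 + 116 + 105 + 104 + 72 + 71 = $585.

Total revenue: $585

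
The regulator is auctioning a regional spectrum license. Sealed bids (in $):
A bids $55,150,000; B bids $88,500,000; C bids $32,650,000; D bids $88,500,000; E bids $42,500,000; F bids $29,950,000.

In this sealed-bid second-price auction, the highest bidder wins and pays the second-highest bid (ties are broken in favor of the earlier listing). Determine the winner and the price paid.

Bids in order: 88,500,000 (B) > 88,500,000 (D) > 55,150,000 (A) > 42,500,000 (E) > 32,650,000 (C) > 29,950,000 (F)
B and D tie at $88,500,000; tie-break gives it to B.
B wins with the highest bid; price is set by the runner-up at $88,500,000.

B pays $88,500,000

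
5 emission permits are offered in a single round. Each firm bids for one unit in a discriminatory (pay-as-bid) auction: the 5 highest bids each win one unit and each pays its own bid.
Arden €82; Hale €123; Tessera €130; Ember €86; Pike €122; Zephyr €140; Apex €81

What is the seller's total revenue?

Bids ranked high→low: 140 (Zephyr), 130 (Tessera), 123 (Hale), 122 (Pike), 86 (Ember), 82 (Arden), 81 (Apex)
Top 5: Zephyr, Tessera, Hale, Pike, Ember.
Total revenue = 140 + 130 + 123 + 122 + 86 = €601.

Total revenue: €601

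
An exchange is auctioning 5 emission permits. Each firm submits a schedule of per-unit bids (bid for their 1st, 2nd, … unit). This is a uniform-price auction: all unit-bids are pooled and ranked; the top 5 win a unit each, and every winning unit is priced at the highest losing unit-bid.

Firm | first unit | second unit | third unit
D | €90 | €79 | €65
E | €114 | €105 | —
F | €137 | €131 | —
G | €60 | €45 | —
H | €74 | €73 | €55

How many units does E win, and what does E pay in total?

E: 2 units, pays €158

Merging the schedules and taking the best 5: 137 (F-1), 131 (F-2), 114 (E-1), 105 (E-2), 90 (D-1)
First bid not allocated: €79.
E wins 2 unit(s) at €79 each.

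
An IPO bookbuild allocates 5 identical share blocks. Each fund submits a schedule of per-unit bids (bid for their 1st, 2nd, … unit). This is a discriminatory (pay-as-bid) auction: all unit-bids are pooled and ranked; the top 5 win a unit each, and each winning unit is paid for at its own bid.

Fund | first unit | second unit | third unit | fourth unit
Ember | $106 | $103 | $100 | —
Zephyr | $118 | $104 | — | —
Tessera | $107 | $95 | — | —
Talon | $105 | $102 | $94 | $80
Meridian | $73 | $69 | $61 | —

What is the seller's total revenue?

Total revenue: $540

All unit-bids, highest first — top 5: 118 (Zephyr-1), 107 (Tessera-1), 106 (Ember-1), 105 (Talon-1), 104 (Zephyr-2)
Next rejected bid: $103 (not a price — pay-as-bid).
Each winning unit pays its own bid.
Revenue = 118 + 107 + 106 + 105 + 104 = $540.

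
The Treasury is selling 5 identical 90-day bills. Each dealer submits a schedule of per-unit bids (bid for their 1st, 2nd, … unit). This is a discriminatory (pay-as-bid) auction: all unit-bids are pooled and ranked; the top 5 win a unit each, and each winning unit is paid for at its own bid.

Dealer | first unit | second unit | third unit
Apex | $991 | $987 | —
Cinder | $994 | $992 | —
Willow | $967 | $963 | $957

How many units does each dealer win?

Apex 2, Cinder 2, Willow 1

Merging the schedules and taking the best 5: 994 (Cinder-1), 992 (Cinder-2), 991 (Apex-1), 987 (Apex-2), 967 (Willow-1)
Next rejected bid: $963 (not a price — pay-as-bid).
Allocation: Apex 2, Cinder 2, Willow 1.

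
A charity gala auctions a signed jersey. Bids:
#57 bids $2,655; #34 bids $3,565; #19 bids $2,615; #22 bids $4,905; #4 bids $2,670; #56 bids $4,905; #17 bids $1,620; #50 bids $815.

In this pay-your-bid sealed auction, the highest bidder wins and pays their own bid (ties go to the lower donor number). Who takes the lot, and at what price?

Pay-your-bid sealed auction: the highest bidder wins and pays their own bid.
Sorting bids: 4,905 (#22) > 4,905 (#56) > 3,565 (#34) > 2,670 (#4) > 2,655 (#57) > 2,615 (#19) > …
#22 and #56 tie at $4,905; tie-break gives it to #22.
#22 is highest → pays own bid, $4,905.

#22 pays $4,905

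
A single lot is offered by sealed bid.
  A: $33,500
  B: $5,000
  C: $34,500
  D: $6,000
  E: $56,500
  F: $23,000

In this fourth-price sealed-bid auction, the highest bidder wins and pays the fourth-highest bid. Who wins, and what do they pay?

E pays $23,000

Fourth-price sealed-bid auction: the highest bidder wins and pays the fourth-highest bid.
Sorting bids: 56,500 (E) > 34,500 (C) > 33,500 (A) > 23,000 (F) > 6,000 (D) > 5,000 (B)
E wins; payment is bid #4 in the ranking = $23,000.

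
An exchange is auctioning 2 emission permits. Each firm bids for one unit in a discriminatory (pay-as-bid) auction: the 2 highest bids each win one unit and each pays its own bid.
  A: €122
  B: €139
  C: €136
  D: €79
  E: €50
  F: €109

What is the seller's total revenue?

Sorting: 139 (B), 136 (C), 122 (A), 109 (F), …
Top 2: B, C.
Total revenue = 139 + 136 = €275.

Total revenue: €275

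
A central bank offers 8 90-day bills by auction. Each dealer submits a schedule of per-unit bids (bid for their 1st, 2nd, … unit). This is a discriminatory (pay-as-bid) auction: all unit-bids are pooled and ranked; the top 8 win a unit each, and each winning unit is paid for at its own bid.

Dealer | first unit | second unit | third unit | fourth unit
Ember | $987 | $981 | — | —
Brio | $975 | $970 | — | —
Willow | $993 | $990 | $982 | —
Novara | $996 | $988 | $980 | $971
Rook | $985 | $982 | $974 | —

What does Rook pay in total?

Rook pays $1,967

Merging the schedules and taking the best 8: 996 (Novara-1), 993 (Willow-1), 990 (Willow-2), 988 (Novara-2), 987 (Ember-1), 985 (Rook-1), 982 (Willow-3), 982 (Rook-2)
Next rejected bid: $981 (not a price — pay-as-bid).
Rook's winning unit-bids: 985 + 982 = $1,967.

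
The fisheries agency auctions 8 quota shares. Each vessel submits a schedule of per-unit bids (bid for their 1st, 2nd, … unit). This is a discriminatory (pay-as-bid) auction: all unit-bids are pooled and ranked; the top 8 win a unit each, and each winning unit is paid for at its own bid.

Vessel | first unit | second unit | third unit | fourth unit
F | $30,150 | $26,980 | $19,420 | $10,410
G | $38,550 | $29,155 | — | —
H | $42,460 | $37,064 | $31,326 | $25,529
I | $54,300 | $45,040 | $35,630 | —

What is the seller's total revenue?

Total revenue: $314,520

Pooled unit-bids ranked (top 8): 54,300 (I-1), 45,040 (I-2), 42,460 (H-1), 38,550 (G-1), 37,064 (H-2), 35,630 (I-3), 31,326 (H-3), 30,150 (F-1)
Next rejected bid: $29,155 (not a price — pay-as-bid).
Each winning unit pays its own bid.
Revenue = 54,300 + 45,040 + 42,460 + 38,550 + 37,064 + 35,630 + 31,326 + 30,150 = $314,520.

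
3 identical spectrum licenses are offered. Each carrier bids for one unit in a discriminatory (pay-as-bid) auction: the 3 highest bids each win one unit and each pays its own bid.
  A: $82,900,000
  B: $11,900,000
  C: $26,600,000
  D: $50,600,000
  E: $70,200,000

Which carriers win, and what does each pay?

A $82,900,000, E $70,200,000, D $50,600,000

Bids ranked high→low: 82,900,000 (A), 70,200,000 (E), 50,600,000 (D), 26,600,000 (C), 11,900,000 (B)
The 3 highest are A, E, D.
Each winner pays its own bid: A $82,900,000, E $70,200,000, D $50,600,000.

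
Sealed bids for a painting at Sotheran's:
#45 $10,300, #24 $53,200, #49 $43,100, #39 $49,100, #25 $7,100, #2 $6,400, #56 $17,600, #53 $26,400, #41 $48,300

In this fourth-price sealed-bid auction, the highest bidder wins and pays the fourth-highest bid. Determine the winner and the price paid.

Rule: the highest bidder wins and pays the fourth-highest bid.
Bids in order: 53,200 (#24) > 49,100 (#39) > 48,300 (#41) > 43,100 (#49) > 26,400 (#53) > 17,600 (#56) > …
#24 wins; payment is bid #4 in the ranking = $43,100.

#24 pays $43,100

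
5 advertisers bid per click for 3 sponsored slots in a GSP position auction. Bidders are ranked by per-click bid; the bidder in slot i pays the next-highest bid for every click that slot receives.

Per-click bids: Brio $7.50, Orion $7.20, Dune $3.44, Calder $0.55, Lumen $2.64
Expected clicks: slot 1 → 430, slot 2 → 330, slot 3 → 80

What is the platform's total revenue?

Total revenue: $4442.40

Ranked by bid: $7.50 (Brio) > $7.20 (Orion) > $3.44 (Dune) > $2.64 (Lumen) > …
Slot 1: Brio pays $7.20 × 430 = $3096.00
Slot 2: Orion pays $3.44 × 330 = $1135.20
Slot 3: Dune pays $2.64 × 80 = $211.20
Total = $4442.40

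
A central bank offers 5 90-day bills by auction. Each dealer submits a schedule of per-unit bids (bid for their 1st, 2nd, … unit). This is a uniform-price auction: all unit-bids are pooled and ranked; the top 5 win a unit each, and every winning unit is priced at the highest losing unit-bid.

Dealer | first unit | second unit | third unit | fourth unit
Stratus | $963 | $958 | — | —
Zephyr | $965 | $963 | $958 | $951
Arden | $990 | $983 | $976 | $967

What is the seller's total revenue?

Pooled unit-bids ranked (top 5): 990 (Arden-1), 983 (Arden-2), 976 (Arden-3), 967 (Arden-4), 965 (Zephyr-1)
Highest rejected unit-bid = $963.
Allocation: Arden 4, Zephyr 1. Every unit priced at $963.
Revenue = 5 × 963 = $4,815.

Total revenue: $4,815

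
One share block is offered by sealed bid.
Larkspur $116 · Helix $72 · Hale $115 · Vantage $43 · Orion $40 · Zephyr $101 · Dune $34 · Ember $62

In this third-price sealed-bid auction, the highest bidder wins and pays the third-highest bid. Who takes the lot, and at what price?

Larkspur pays $101

Bids ranked: 116 (Larkspur) > 115 (Hale) > 101 (Zephyr) > 72 (Helix) > 62 (Ember) > 43 (Vantage) > …
Larkspur is highest; pays the third-highest bid, $101.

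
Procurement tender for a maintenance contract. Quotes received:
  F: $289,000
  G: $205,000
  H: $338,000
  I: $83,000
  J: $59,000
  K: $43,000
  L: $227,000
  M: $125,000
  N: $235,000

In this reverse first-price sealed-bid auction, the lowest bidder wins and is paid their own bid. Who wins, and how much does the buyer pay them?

K is paid $43,000

Bids ranked: 43,000 (K) < 59,000 (J) < 83,000 (I) < 125,000 (M) < 205,000 (G) < 227,000 (L) < …
K is lowest → is paid own bid, $43,000.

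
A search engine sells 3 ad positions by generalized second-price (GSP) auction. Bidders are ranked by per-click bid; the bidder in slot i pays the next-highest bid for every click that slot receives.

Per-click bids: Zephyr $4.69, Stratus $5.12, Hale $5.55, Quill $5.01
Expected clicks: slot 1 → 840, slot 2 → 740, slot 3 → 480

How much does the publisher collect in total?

Total revenue: $10259.40

Per-click bids in order: $5.55 (Hale) > $5.12 (Stratus) > $5.01 (Quill) > $4.69 (Zephyr)
Slot 1: Hale pays $5.12 × 840 = $4300.80
Slot 2: Stratus pays $5.01 × 740 = $3707.40
Slot 3: Quill pays $4.69 × 480 = $2251.20
Total = $10259.40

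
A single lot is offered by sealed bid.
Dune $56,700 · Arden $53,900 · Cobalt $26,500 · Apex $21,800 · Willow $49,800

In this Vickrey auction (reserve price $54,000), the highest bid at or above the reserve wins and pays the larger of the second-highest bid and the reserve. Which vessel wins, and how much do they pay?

Dune pays $54,000

Bids ranked: 56,700 (Dune) > 53,900 (Arden) > 49,800 (Willow) > 26,500 (Cobalt) > 21,800 (Apex)
Dune has the top bid at or above the reserve ($56,700).
Second-highest bid $53,900 is below the reserve $54,000, so the reserve binds → payment $54,000.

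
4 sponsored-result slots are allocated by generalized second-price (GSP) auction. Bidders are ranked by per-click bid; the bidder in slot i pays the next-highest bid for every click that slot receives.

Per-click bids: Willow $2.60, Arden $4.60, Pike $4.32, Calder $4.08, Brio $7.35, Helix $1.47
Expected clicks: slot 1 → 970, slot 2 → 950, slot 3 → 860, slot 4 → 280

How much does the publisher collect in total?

Sorting advertisers: $7.35 (Brio) > $4.60 (Arden) > $4.32 (Pike) > $4.08 (Calder) > $2.60 (Willow) > …
Slot 1: Brio pays $4.60 × 970 = $4462.00
Slot 2: Arden pays $4.32 × 950 = $4104.00
Slot 3: Pike pays $4.08 × 860 = $3508.80
Slot 4: Calder pays $2.60 × 280 = $728.00
Total = $12802.80

Total revenue: $12802.80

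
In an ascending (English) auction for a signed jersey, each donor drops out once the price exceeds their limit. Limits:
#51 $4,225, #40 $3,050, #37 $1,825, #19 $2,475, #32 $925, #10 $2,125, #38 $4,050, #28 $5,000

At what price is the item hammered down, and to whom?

#28 wins at $4,225

Limits ranked: 5,000 (#28) > 4,225 (#51) > 4,050 (#38) > 3,050 (#40) > 2,475 (#19) > 2,125 (#10) > …
Once the price passes $4,225, only #28 is left; the hammer falls at #51's limit of $4,225.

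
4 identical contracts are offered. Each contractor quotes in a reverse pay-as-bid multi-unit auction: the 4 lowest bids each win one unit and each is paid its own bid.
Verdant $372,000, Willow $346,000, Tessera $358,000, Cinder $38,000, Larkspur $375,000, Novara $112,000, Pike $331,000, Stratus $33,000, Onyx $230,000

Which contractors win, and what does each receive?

Stratus $33,000, Cinder $38,000, Novara $112,000, Onyx $230,000

Ordering the bids: 33,000 (Stratus), 38,000 (Cinder), 112,000 (Novara), 230,000 (Onyx), 331,000 (Pike), 346,000 (Willow), …
Winners (4 units): Stratus, Cinder, Novara, Onyx.
Each winner is paid its own bid: Stratus $33,000, Cinder $38,000, Novara $112,000, Onyx $230,000.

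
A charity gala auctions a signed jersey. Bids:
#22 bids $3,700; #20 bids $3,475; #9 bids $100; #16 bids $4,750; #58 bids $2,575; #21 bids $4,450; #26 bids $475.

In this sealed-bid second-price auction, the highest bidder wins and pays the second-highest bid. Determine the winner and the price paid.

#16 pays $4,450

Sealed-bid second-price auction: the highest bidder wins and pays the second-highest bid.
Bids in order: 4,750 (#16) > 4,450 (#21) > 3,700 (#22) > 3,475 (#20) > 2,575 (#58) > 475 (#26) > …
Second-price: #16 pays #21's bid of $4,450.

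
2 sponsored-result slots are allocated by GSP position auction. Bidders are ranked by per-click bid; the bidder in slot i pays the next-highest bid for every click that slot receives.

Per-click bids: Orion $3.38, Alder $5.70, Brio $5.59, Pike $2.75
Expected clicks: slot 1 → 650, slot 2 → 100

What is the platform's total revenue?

Sorting advertisers: $5.70 (Alder) > $5.59 (Brio) > $3.38 (Orion) > …
Slot 1: Alder pays $5.59 × 650 = $3633.50
Slot 2: Brio pays $3.38 × 100 = $338.00
Total = $3971.50

Total revenue: $3971.50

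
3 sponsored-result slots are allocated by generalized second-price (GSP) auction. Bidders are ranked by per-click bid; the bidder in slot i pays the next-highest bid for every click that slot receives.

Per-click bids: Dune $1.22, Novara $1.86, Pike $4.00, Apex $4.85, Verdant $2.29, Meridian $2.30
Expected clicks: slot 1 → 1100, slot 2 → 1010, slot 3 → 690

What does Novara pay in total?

Per-click bids in order: $4.85 (Apex) > $4.00 (Pike) > $2.30 (Meridian) > $2.29 (Verdant) > …
Novara ranks below slot 3 → no slot, pays nothing.

Novara pays $0.00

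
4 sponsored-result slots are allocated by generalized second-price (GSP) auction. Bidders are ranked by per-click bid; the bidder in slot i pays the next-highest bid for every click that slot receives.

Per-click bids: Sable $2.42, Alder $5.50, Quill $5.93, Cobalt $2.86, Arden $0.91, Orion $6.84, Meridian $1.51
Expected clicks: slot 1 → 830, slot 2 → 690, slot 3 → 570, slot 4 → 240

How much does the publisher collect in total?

Per-click bids in order: $6.84 (Orion) > $5.93 (Quill) > $5.50 (Alder) > $2.86 (Cobalt) > $2.42 (Sable) > …
Slot 1: Orion pays $5.93 × 830 = $4921.90
Slot 2: Quill pays $5.50 × 690 = $3795.00
Slot 3: Alder pays $2.86 × 570 = $1630.20
Slot 4: Cobalt pays $2.42 × 240 = $580.80
Total = $10927.90

Total revenue: $10927.90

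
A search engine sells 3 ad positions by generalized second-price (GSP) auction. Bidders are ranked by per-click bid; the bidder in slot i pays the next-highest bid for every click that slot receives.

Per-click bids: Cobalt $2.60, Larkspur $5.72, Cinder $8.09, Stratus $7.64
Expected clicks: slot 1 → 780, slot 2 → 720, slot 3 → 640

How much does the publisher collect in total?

Ranked by bid: $8.09 (Cinder) > $7.64 (Stratus) > $5.72 (Larkspur) > $2.60 (Cobalt)
Slot 1: Cinder pays $7.64 × 780 = $5959.20
Slot 2: Stratus pays $5.72 × 720 = $4118.40
Slot 3: Larkspur pays $2.60 × 640 = $1664.00
Total = $11741.60

Total revenue: $11741.60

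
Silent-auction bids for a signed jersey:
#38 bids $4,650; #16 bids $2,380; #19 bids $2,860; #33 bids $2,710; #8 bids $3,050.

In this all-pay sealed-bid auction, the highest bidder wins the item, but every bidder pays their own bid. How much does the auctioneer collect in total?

Sorting bids: 4,650 (#38) > 3,050 (#8) > 2,860 (#19) > 2,710 (#33) > 2,380 (#16)
Every bidder forfeits their bid regardless of winning.
Revenue = 4,650 + 2,380 + 2,860 + 2,710 + 3,050 = $15,650.

Total revenue: $15,650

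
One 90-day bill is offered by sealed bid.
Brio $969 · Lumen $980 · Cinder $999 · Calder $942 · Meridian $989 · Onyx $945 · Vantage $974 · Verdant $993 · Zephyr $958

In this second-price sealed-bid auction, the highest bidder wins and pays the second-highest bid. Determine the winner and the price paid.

Cinder pays $993

Second-price sealed-bid auction: the highest bidder wins and pays the second-highest bid.
Sorting bids: 999 (Cinder) > 993 (Verdant) > 989 (Meridian) > 980 (Lumen) > 974 (Vantage) > 969 (Brio) > …
Second-price: Cinder pays Verdant's bid of $993.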